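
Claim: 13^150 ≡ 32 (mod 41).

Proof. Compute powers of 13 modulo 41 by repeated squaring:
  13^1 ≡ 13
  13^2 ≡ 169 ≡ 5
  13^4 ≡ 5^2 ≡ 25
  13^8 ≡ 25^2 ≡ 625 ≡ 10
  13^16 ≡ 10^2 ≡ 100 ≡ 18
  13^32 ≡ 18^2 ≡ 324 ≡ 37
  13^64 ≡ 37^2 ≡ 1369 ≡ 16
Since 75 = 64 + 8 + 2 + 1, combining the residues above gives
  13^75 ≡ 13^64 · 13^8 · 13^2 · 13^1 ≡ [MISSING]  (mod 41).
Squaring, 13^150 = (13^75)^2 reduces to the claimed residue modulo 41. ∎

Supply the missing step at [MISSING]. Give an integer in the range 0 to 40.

27

13^64 · 13^8 · 13^2 · 13^1 ≡ 16 · 10 · 5 · 13 = 10400.
10400 mod 41 = 27, so 13^75 ≡ 27 (mod 41).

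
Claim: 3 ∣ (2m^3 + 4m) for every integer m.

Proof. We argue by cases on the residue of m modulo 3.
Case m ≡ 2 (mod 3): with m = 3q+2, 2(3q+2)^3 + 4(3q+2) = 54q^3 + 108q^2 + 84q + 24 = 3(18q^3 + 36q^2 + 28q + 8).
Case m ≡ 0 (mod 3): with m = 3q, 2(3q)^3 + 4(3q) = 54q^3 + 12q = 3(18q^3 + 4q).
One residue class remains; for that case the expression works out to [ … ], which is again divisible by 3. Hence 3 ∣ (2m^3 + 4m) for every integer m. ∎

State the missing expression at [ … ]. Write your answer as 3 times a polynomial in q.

3(18q^3 + 18q^2 + 10q + 2)

The residues treated are {2, 0}, so the missing case is m ≡ 1 (mod 3); write m = 3q+1.
Then 2(3q+1)^3 + 4(3q+1) = 54q^3 + 54q^2 + 30q + 6 = 3(18q^3 + 18q^2 + 10q + 2).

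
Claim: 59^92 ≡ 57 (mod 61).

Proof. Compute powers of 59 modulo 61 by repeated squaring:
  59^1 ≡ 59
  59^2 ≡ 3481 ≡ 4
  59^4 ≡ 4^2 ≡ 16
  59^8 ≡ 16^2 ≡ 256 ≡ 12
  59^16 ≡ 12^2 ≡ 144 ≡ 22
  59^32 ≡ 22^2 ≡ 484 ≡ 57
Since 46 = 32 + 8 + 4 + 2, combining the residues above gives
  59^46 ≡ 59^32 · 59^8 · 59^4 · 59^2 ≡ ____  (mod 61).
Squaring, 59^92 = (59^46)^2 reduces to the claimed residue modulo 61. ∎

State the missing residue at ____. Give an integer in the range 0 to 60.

39

Multiply the listed residues: 57 · 12 · 16 · 4 = 684 → 10944 → 43776.
Reducing modulo 61: 43776 = 717·61 + 39, so 59^46 ≡ 39.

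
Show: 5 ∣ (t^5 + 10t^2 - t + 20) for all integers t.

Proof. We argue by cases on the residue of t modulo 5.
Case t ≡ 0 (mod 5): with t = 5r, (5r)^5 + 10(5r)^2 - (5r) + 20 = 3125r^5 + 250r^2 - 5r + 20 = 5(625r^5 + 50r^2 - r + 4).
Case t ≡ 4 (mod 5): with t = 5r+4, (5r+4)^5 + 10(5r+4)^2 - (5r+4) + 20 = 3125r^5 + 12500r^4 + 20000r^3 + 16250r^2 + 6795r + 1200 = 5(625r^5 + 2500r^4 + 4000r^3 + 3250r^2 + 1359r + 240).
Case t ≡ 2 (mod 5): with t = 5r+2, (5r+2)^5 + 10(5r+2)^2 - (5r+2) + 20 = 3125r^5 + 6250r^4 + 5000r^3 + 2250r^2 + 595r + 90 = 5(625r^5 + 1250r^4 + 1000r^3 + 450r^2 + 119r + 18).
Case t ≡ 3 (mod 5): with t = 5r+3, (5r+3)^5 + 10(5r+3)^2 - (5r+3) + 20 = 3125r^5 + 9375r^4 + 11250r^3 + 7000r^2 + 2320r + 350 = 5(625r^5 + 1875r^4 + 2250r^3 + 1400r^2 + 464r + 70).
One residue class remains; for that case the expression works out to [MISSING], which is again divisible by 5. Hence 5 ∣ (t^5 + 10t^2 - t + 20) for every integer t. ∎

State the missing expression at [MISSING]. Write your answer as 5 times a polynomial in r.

5(625r^5 + 625r^4 + 250r^3 + 100r^2 + 24r + 6)

Only t ≡ 1 (mod 5) is unaccounted for. Put t = 5r+1:
(5r+1)^5 + 10(5r+1)^2 - (5r+1) + 20 expands to 3125r^5 + 3125r^4 + 1250r^3 + 500r^2 + 120r + 30,
and factoring out 5 leaves 5(625r^5 + 625r^4 + 250r^3 + 100r^2 + 24r + 6).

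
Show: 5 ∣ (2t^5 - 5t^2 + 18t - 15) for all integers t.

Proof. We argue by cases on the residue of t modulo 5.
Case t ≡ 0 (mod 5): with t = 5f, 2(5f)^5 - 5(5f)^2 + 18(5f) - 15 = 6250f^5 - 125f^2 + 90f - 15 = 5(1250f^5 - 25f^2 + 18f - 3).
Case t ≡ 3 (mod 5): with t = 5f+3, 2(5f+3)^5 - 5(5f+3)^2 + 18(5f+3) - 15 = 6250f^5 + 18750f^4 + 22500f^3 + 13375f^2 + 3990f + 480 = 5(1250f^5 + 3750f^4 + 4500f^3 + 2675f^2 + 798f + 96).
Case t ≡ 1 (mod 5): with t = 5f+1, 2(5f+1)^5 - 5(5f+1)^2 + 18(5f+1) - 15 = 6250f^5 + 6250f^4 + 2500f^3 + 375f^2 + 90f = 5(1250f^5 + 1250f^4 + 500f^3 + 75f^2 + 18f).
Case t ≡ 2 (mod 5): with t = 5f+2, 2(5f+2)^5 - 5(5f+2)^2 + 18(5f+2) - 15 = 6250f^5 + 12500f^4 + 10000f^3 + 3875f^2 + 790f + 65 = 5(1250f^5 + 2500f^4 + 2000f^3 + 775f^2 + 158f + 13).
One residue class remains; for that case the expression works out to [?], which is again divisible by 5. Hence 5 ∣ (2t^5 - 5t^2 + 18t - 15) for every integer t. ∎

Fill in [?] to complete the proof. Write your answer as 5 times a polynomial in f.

5(1250f^5 + 5000f^4 + 8000f^3 + 6375f^2 + 2538f + 405)

The residues treated are {0, 3, 1, 2}, so the missing case is t ≡ 4 (mod 5); write t = 5f+4.
Then 2(5f+4)^5 - 5(5f+4)^2 + 18(5f+4) - 15 = 6250f^5 + 25000f^4 + 40000f^3 + 31875f^2 + 12690f + 2025 = 5(1250f^5 + 5000f^4 + 8000f^3 + 6375f^2 + 2538f + 405).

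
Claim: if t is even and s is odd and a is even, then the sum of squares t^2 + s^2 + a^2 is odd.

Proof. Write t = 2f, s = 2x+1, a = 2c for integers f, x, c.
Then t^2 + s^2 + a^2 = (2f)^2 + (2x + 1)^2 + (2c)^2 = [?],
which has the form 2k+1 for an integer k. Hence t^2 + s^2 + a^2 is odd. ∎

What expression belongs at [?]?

(2f)^2 + (2x + 1)^2 + (2c)^2 = 4c^2 + 4f^2 + 4x^2 + 4x + 1
= 2(2c^2 + 2f^2 + 2x^2 + 2x) + 1.
Since 2c^2 + 2f^2 + 2x^2 + 2x is an integer, the sum of squares is of the form 2k+1 for an integer k.

2(2c^2 + 2f^2 + 2x^2 + 2x) + 1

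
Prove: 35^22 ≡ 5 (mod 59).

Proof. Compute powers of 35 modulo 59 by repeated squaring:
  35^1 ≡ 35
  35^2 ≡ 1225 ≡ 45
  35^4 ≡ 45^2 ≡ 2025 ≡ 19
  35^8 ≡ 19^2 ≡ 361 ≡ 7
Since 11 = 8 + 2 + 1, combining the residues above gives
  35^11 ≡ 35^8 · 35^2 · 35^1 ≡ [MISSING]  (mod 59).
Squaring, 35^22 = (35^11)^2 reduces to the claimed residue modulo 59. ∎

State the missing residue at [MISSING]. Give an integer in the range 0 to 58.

51

35^8 · 35^2 · 35^1 ≡ 7 · 45 · 35 = 11025.
11025 mod 59 = 51, so 35^11 ≡ 51 (mod 59).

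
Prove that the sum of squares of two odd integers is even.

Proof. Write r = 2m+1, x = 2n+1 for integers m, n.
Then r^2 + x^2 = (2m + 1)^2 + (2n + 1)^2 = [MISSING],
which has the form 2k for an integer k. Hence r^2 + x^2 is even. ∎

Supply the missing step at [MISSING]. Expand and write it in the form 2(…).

2(2m^2 + 2m + 2n^2 + 2n + 1)

(2m + 1)^2 + (2n + 1)^2 = 4m^2 + 4m + 4n^2 + 4n + 2
= 2(2m^2 + 2m + 2n^2 + 2n + 1).
Since 2m^2 + 2m + 2n^2 + 2n + 1 is an integer, the sum of squares is of the form 2k for an integer k.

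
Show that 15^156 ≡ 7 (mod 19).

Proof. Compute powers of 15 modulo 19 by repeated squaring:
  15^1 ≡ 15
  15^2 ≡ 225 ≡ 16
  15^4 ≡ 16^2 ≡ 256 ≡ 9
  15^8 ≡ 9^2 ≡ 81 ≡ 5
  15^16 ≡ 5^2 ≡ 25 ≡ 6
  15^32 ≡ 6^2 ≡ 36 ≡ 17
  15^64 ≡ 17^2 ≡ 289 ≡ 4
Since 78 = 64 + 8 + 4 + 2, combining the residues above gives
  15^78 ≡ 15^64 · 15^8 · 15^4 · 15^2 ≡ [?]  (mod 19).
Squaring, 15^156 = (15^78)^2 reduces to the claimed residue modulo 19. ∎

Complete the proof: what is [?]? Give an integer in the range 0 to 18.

11

Multiply the listed residues: 4 · 5 · 9 · 16 = 20 → 180 → 2880.
Reducing modulo 19: 2880 = 151·19 + 11, so 15^78 ≡ 11.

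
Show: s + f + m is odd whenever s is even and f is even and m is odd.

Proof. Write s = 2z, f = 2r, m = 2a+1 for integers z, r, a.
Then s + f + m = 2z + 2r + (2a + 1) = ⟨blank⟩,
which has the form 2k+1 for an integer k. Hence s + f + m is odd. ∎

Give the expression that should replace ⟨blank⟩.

Expanding: 2z + 2r + (2a + 1) = 2a + 2r + 2z + 1.
Every term except the constant is even, so this is 2(a + r + z) + 1,
and a + r + z ∈ ℤ gives the required form.

2(a + r + z) + 1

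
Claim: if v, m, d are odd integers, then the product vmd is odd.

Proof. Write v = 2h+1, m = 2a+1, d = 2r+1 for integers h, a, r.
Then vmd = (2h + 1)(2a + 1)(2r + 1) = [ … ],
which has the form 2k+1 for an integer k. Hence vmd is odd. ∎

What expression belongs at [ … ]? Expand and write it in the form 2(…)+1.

2(4ahr + 2ah + 2ar + a + 2hr + h + r) + 1

(2h + 1)(2a + 1)(2r + 1) = 8ahr + 4ah + 4ar + 2a + 4hr + 2h + 2r + 1
= 2(4ahr + 2ah + 2ar + a + 2hr + h + r) + 1.
Since 4ahr + 2ah + 2ar + a + 2hr + h + r is an integer, the product is of the form 2k+1 for an integer k.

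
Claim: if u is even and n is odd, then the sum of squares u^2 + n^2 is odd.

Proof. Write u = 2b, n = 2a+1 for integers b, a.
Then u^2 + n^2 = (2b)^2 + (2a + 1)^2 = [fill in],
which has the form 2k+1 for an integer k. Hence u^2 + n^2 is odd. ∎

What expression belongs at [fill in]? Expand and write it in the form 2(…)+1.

2(2a^2 + 2a + 2b^2) + 1

(2b)^2 + (2a + 1)^2 = 4a^2 + 4a + 4b^2 + 1
= 2(2a^2 + 2a + 2b^2) + 1.
Since 2a^2 + 2a + 2b^2 is an integer, the sum of squares is of the form 2k+1 for an integer k.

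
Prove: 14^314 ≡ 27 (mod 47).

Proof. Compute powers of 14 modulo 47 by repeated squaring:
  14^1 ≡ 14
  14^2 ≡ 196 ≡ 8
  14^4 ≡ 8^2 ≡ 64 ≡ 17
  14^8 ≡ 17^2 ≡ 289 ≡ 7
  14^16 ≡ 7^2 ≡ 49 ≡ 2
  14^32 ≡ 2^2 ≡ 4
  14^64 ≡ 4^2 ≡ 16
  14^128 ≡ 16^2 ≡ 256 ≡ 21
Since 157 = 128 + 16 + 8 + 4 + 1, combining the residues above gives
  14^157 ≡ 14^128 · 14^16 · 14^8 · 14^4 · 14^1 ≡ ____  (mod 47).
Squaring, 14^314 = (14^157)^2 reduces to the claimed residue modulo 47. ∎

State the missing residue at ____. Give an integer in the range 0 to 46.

14^128 · 14^16 · 14^8 · 14^4 · 14^1 ≡ 21 · 2 · 7 · 17 · 14 = 69972.
69972 mod 47 = 36, so 14^157 ≡ 36 (mod 47).

36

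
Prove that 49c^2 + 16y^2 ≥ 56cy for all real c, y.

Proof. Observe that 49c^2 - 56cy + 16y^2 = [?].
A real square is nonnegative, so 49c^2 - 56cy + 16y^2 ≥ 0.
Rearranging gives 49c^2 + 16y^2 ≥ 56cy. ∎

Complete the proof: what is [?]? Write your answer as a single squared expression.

49c^2 - 56cy + 16y^2 is a perfect-square trinomial: the outer terms are (7c)^2 and (4y)^2, and the cross term is -2·7c·4y.
So 49c^2 - 56cy + 16y^2 = (7c - 4y)^2 ≥ 0.

(7c - 4y)^2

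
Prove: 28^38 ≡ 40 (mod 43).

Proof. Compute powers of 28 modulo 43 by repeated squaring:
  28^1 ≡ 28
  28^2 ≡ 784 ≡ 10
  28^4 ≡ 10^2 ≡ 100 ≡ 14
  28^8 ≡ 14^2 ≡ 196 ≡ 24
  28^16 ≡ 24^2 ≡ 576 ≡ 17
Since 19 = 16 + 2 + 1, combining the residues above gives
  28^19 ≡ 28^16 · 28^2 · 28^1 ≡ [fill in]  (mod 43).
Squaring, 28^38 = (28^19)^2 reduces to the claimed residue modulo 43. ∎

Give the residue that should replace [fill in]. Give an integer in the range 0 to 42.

28^16 · 28^2 · 28^1 ≡ 17 · 10 · 28 = 4760.
4760 mod 43 = 30, so 28^19 ≡ 30 (mod 43).

30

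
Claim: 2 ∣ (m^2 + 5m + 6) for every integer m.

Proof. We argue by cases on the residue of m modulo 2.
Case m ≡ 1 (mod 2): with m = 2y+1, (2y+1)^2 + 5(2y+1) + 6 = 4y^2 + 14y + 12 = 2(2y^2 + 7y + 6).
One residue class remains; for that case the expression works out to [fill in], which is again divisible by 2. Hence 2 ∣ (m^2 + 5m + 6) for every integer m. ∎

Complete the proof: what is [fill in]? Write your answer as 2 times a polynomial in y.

2(2y^2 + 5y + 3)

The residues treated are {1}, so the missing case is m ≡ 0 (mod 2); write m = 2y.
Then (2y)^2 + 5(2y) + 6 = 4y^2 + 10y + 6 = 2(2y^2 + 5y + 3).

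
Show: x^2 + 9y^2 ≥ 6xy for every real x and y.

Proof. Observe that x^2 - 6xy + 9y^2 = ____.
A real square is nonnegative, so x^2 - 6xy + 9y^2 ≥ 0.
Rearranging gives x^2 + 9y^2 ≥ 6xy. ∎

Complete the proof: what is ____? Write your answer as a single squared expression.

x^2 - 6xy + 9y^2 is a perfect-square trinomial: the outer terms are (x)^2 and (3y)^2, and the cross term is -2·x·3y.
So x^2 - 6xy + 9y^2 = (x - 3y)^2 ≥ 0.

(x - 3y)^2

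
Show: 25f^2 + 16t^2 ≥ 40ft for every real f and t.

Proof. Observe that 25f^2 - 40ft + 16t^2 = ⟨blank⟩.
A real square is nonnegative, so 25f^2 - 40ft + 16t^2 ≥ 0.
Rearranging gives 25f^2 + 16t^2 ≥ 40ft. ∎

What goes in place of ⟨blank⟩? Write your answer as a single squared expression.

The leading and trailing coefficients are 5^2 and 4^2, and 40 = 2·5·4, so the trinomial is (5f - 4t)^2.
Hence 25f^2 - 40ft + 16t^2 ≥ 0.

(5f - 4t)^2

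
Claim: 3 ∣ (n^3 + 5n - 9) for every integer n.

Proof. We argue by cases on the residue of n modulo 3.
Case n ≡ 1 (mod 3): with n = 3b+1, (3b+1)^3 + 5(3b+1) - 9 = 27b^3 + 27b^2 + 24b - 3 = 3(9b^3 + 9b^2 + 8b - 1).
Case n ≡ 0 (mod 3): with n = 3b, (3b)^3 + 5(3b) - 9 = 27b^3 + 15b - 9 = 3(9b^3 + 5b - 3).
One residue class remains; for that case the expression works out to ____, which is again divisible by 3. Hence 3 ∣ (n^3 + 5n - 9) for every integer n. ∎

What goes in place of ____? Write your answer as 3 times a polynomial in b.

The residues treated are {1, 0}, so the missing case is n ≡ 2 (mod 3); write n = 3b+2.
Then (3b+2)^3 + 5(3b+2) - 9 = 27b^3 + 54b^2 + 51b + 9 = 3(9b^3 + 18b^2 + 17b + 3).

3(9b^3 + 18b^2 + 17b + 3)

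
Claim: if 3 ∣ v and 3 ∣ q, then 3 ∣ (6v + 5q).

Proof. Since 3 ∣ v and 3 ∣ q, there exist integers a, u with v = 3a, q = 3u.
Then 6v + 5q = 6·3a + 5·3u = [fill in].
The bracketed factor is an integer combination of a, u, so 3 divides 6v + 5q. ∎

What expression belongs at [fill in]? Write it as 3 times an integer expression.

3(6a + 5u)

Each term has a factor of 3: 6·3a + 5·3u = 3·(6a + 5u).
Since 6a + 5u is an integer, 3 ∣ (6v + 5q).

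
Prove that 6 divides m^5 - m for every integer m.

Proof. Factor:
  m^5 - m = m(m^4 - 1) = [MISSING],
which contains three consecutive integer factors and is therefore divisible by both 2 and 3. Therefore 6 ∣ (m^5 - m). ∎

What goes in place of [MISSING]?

(m - 1)m(m + 1)(m^2 + 1)

m^4 - 1 = (m^2 - 1)(m^2 + 1), and m^2 - 1 = (m-1)(m+1).
So m(m^4 - 1) = (m - 1)m(m + 1)(m^2 + 1).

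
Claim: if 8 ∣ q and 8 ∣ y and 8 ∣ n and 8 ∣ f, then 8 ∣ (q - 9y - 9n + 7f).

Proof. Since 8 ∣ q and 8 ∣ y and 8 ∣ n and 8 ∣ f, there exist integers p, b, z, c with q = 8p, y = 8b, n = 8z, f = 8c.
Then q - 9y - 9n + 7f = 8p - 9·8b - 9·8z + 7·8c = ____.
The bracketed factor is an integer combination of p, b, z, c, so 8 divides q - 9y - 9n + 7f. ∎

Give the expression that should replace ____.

8(-9b + 7c + p - 9z)

Pull the common 8 out of every term: 8p - 9·8b - 9·8z + 7·8c = 8(-9b + 7c + p - 9z).
-9b + 7c + p - 9z is an integer, which exhibits the divisibility.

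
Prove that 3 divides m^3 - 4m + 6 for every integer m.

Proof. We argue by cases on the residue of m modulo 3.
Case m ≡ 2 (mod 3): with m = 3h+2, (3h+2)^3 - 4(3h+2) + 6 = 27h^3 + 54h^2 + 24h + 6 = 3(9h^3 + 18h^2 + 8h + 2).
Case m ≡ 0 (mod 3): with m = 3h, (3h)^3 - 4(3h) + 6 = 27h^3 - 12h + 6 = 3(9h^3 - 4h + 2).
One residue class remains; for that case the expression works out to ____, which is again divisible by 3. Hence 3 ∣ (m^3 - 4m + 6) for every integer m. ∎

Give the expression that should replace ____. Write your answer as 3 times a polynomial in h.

Only m ≡ 1 (mod 3) is unaccounted for. Put m = 3h+1:
(3h+1)^3 - 4(3h+1) + 6 expands to 27h^3 + 27h^2 - 3h + 3,
and factoring out 3 leaves 3(9h^3 + 9h^2 - h + 1).

3(9h^3 + 9h^2 - h + 1)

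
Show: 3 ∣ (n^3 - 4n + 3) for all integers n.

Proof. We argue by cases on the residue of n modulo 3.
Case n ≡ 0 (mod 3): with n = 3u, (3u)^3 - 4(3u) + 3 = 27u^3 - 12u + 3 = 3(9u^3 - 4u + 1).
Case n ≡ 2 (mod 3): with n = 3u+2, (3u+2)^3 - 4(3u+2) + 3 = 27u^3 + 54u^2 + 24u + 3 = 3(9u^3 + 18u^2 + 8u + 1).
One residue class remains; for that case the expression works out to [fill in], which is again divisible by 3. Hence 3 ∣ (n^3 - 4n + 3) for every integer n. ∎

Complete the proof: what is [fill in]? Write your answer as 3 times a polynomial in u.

3(9u^3 + 9u^2 - u)

Only n ≡ 1 (mod 3) is unaccounted for. Put n = 3u+1:
(3u+1)^3 - 4(3u+1) + 3 expands to 27u^3 + 27u^2 - 3u,
and factoring out 3 leaves 3(9u^3 + 9u^2 - u).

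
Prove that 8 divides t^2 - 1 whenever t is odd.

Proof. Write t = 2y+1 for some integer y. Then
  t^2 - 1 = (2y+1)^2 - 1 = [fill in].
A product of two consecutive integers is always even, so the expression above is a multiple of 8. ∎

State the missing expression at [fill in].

4y(y + 1)

(2y+1)^2 - 1 = 4y^2 + 4y + 1 - 1 = 4y^2 + 4y = 4y(y+1).
Since y and y+1 are consecutive, y(y+1) is even, and 4·(even) is a multiple of 8.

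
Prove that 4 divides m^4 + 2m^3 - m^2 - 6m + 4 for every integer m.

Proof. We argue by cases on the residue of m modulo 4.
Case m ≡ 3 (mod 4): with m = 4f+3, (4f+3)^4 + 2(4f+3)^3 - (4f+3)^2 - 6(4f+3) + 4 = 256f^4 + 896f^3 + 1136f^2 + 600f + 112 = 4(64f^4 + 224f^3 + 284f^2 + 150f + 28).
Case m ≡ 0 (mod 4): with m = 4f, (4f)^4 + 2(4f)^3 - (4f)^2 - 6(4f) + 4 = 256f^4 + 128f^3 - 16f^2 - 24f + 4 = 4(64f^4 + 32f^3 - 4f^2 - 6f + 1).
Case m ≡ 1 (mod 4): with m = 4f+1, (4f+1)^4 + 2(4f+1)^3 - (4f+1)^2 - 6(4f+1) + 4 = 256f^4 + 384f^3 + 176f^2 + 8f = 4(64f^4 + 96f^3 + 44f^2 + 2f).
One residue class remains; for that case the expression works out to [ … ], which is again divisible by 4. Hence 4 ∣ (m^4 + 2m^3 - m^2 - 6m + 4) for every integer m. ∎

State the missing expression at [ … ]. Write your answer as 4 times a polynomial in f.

Only m ≡ 2 (mod 4) is unaccounted for. Put m = 4f+2:
(4f+2)^4 + 2(4f+2)^3 - (4f+2)^2 - 6(4f+2) + 4 expands to 256f^4 + 640f^3 + 560f^2 + 184f + 20,
and factoring out 4 leaves 4(64f^4 + 160f^3 + 140f^2 + 46f + 5).

4(64f^4 + 160f^3 + 140f^2 + 46f + 5)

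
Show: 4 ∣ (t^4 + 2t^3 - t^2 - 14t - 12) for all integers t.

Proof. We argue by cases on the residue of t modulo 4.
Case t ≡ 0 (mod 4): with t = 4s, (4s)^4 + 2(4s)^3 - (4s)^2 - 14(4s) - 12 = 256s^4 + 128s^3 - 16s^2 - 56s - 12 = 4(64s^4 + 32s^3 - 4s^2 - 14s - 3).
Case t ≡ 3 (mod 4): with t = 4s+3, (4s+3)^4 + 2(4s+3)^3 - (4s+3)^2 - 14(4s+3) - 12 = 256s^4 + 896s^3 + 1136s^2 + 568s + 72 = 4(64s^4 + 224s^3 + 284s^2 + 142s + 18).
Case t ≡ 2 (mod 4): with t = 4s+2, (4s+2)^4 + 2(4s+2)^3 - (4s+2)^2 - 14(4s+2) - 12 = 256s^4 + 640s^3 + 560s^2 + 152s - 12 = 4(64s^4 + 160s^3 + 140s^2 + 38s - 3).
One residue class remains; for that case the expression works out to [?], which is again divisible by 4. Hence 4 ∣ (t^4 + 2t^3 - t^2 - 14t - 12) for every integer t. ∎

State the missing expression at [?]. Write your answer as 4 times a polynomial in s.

4(64s^4 + 96s^3 + 44s^2 - 6s - 6)

Only t ≡ 1 (mod 4) is unaccounted for. Put t = 4s+1:
(4s+1)^4 + 2(4s+1)^3 - (4s+1)^2 - 14(4s+1) - 12 expands to 256s^4 + 384s^3 + 176s^2 - 24s - 24,
and factoring out 4 leaves 4(64s^4 + 96s^3 + 44s^2 - 6s - 6).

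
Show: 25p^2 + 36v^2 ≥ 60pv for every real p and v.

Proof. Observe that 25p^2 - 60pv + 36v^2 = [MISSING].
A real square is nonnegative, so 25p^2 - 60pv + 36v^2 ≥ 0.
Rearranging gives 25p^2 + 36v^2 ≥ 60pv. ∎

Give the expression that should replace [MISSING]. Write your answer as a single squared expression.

The leading and trailing coefficients are 5^2 and 6^2, and 60 = 2·5·6, so the trinomial is (5p - 6v)^2.
Hence 25p^2 - 60pv + 36v^2 ≥ 0.

(5p - 6v)^2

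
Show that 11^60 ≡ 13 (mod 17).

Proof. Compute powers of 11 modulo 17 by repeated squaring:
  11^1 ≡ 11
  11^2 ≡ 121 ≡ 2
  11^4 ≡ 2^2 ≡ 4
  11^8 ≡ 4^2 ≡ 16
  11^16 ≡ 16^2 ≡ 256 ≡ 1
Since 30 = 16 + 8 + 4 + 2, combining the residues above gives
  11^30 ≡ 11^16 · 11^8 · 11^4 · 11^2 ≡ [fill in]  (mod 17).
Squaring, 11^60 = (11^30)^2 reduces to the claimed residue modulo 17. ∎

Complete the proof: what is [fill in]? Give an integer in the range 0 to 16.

Multiply the listed residues: 1 · 16 · 4 · 2 = 16 → 64 → 128.
Reducing modulo 17: 128 = 7·17 + 9, so 11^30 ≡ 9.

9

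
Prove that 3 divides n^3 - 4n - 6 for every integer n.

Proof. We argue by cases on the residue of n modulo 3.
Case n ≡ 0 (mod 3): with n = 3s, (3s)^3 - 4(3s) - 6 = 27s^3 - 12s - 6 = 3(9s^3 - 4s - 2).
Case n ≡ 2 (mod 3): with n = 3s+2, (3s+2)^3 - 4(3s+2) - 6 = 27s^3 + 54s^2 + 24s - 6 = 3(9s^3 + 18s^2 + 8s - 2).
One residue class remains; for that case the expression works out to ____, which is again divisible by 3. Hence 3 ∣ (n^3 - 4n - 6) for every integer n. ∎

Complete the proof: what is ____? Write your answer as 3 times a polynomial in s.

3(9s^3 + 9s^2 - s - 3)

The residues treated are {0, 2}, so the missing case is n ≡ 1 (mod 3); write n = 3s+1.
Then (3s+1)^3 - 4(3s+1) - 6 = 27s^3 + 27s^2 - 3s - 9 = 3(9s^3 + 9s^2 - s - 3).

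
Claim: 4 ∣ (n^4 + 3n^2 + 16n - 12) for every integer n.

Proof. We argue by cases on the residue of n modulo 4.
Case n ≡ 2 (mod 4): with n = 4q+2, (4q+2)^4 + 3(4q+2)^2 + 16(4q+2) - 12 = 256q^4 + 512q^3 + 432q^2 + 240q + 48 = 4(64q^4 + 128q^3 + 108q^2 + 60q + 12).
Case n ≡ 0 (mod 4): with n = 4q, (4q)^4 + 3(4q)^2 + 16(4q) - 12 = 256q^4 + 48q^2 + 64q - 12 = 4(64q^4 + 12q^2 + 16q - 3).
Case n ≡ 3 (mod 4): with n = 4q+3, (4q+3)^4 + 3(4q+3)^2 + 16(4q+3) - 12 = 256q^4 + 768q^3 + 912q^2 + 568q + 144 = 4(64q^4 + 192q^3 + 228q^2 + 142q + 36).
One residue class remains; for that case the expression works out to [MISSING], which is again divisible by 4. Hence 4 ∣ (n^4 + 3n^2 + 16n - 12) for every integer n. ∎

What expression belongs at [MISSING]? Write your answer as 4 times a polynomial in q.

4(64q^4 + 64q^3 + 36q^2 + 26q + 2)

The residues treated are {2, 0, 3}, so the missing case is n ≡ 1 (mod 4); write n = 4q+1.
Then (4q+1)^4 + 3(4q+1)^2 + 16(4q+1) - 12 = 256q^4 + 256q^3 + 144q^2 + 104q + 8 = 4(64q^4 + 64q^3 + 36q^2 + 26q + 2).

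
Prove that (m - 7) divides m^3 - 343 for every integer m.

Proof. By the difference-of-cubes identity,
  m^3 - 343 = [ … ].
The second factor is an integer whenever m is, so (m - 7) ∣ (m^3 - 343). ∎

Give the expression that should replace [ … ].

(m - 7)(m^2 + 7m + 49)

a^3 - b^3 = (a - b)(a^2 + ab + b^2). With a = m, b = 7:
m^3 - 343 = (m - 7)(m^2 + 7m + 49).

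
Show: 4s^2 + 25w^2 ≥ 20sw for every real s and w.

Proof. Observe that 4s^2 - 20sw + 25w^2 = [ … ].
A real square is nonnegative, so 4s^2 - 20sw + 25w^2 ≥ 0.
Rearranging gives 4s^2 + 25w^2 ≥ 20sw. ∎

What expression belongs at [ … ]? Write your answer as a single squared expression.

(2s - 5w)^2

The leading and trailing coefficients are 2^2 and 5^2, and 20 = 2·2·5, so the trinomial is (2s - 5w)^2.
Hence 4s^2 - 20sw + 25w^2 ≥ 0.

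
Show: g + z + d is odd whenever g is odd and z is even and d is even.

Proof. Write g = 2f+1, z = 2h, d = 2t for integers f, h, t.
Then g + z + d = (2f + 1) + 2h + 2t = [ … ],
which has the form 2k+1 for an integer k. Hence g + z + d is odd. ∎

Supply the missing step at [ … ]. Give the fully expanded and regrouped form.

2(f + h + t) + 1

(2f + 1) + 2h + 2t = 2f + 2h + 2t + 1
= 2(f + h + t) + 1.
Since f + h + t is an integer, the sum is of the form 2k+1 for an integer k.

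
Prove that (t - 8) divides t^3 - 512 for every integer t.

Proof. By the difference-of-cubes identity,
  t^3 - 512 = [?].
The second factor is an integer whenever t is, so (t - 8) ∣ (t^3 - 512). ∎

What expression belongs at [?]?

a^3 - b^3 = (a - b)(a^2 + ab + b^2). With a = t, b = 8:
t^3 - 512 = (t - 8)(t^2 + 8t + 64).

(t - 8)(t^2 + 8t + 64)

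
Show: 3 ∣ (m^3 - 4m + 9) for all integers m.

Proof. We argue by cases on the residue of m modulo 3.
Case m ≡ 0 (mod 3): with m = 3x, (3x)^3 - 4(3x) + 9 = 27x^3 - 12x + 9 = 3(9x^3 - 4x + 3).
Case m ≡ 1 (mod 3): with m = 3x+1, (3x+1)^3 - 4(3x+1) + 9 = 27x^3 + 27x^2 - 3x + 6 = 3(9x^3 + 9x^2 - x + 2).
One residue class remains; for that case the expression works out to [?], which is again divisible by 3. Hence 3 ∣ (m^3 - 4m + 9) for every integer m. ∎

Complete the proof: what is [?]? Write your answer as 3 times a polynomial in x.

3(9x^3 + 18x^2 + 8x + 3)

The residues treated are {0, 1}, so the missing case is m ≡ 2 (mod 3); write m = 3x+2.
Then (3x+2)^3 - 4(3x+2) + 9 = 27x^3 + 54x^2 + 24x + 9 = 3(9x^3 + 18x^2 + 8x + 3).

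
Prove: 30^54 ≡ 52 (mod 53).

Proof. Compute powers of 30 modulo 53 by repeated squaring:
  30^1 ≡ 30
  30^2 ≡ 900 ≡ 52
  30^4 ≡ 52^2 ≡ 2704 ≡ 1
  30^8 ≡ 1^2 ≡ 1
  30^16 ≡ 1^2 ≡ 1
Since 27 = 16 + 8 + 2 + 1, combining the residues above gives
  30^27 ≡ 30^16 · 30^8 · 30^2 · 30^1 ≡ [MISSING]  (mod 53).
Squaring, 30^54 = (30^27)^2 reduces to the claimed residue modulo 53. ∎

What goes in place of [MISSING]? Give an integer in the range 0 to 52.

23

Multiply the listed residues: 1 · 1 · 52 · 30 = 1 → 52 → 1560.
Reducing modulo 53: 1560 = 29·53 + 23, so 30^27 ≡ 23.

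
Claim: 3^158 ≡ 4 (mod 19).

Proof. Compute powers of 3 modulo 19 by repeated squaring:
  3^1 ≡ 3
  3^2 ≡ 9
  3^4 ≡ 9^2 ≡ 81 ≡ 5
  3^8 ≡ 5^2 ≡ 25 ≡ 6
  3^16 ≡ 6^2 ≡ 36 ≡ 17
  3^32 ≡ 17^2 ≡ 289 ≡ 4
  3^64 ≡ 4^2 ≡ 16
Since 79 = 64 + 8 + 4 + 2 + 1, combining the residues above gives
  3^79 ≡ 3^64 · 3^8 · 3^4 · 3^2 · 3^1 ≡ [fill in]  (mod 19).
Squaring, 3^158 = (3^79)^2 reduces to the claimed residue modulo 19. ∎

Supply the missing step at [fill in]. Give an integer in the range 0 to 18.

2

3^64 · 3^8 · 3^4 · 3^2 · 3^1 ≡ 16 · 6 · 5 · 9 · 3 = 12960.
12960 mod 19 = 2, so 3^79 ≡ 2 (mod 19).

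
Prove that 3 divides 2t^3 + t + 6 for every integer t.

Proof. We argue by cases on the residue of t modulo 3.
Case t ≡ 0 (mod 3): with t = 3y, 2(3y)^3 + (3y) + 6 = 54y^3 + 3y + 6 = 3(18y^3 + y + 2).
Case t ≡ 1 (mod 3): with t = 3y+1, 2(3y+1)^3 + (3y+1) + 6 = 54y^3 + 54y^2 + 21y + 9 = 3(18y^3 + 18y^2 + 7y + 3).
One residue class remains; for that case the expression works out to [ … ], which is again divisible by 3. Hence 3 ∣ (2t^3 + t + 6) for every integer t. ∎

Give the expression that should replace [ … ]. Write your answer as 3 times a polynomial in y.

The residues treated are {0, 1}, so the missing case is t ≡ 2 (mod 3); write t = 3y+2.
Then 2(3y+2)^3 + (3y+2) + 6 = 54y^3 + 108y^2 + 75y + 24 = 3(18y^3 + 36y^2 + 25y + 8).

3(18y^3 + 36y^2 + 25y + 8)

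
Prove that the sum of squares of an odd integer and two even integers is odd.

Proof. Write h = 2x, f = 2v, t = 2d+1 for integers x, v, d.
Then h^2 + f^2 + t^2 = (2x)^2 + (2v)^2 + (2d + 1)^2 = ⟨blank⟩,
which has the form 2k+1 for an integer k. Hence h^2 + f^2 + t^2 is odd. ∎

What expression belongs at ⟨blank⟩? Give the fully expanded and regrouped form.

Expanding: (2x)^2 + (2v)^2 + (2d + 1)^2 = 4d^2 + 4d + 4v^2 + 4x^2 + 1.
Every term except the constant is even, so this is 2(2d^2 + 2d + 2v^2 + 2x^2) + 1,
and 2d^2 + 2d + 2v^2 + 2x^2 ∈ ℤ gives the required form.

2(2d^2 + 2d + 2v^2 + 2x^2) + 1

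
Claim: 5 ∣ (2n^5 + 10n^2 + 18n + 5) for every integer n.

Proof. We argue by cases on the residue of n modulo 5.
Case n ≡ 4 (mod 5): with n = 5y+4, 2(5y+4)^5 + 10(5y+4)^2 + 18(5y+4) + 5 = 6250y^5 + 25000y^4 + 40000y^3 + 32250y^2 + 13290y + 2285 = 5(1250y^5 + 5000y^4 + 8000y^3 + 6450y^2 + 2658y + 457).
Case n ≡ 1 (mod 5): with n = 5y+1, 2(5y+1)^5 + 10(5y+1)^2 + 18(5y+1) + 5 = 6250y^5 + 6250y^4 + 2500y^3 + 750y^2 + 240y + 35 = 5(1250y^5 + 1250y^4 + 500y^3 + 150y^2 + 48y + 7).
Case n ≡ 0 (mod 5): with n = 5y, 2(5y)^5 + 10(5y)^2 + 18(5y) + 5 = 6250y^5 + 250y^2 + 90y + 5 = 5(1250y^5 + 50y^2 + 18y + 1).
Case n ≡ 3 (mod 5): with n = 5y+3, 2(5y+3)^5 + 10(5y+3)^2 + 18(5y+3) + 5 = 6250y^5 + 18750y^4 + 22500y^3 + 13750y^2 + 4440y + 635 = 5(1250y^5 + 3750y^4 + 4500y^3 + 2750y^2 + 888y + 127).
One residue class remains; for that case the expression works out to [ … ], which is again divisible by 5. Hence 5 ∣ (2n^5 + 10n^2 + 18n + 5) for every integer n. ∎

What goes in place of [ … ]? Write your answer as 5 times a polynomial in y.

Only n ≡ 2 (mod 5) is unaccounted for. Put n = 5y+2:
2(5y+2)^5 + 10(5y+2)^2 + 18(5y+2) + 5 expands to 6250y^5 + 12500y^4 + 10000y^3 + 4250y^2 + 1090y + 145,
and factoring out 5 leaves 5(1250y^5 + 2500y^4 + 2000y^3 + 850y^2 + 218y + 29).

5(1250y^5 + 2500y^4 + 2000y^3 + 850y^2 + 218y + 29)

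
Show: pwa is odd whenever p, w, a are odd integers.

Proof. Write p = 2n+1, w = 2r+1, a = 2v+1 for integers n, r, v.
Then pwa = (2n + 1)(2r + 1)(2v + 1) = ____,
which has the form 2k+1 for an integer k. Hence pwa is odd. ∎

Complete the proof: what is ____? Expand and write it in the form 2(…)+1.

(2n + 1)(2r + 1)(2v + 1) = 8nrv + 4nr + 4nv + 2n + 4rv + 2r + 2v + 1
= 2(4nrv + 2nr + 2nv + n + 2rv + r + v) + 1.
Since 4nrv + 2nr + 2nv + n + 2rv + r + v is an integer, the product is of the form 2k+1 for an integer k.

2(4nrv + 2nr + 2nv + n + 2rv + r + v) + 1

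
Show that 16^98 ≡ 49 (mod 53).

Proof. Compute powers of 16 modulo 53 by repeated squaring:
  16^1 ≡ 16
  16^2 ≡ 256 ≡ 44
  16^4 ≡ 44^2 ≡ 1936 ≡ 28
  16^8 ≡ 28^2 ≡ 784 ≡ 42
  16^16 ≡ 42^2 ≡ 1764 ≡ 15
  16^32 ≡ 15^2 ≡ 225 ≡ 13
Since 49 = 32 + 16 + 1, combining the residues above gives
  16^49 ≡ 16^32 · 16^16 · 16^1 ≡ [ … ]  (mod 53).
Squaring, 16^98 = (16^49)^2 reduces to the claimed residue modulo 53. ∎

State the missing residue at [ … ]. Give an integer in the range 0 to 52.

46

16^32 · 16^16 · 16^1 ≡ 13 · 15 · 16 = 3120.
3120 mod 53 = 46, so 16^49 ≡ 46 (mod 53).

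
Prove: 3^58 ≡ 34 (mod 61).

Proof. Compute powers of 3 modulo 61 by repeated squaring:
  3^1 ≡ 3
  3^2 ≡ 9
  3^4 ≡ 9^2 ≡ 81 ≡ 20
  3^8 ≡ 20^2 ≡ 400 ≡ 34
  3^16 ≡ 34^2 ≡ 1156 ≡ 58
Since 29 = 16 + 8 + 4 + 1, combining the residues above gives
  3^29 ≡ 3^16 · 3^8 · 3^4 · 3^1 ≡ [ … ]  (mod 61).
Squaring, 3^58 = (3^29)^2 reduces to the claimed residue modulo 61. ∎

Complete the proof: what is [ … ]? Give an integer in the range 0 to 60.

41

Multiply the listed residues: 58 · 34 · 20 · 3 = 1972 → 39440 → 118320.
Reducing modulo 61: 118320 = 1939·61 + 41, so 3^29 ≡ 41.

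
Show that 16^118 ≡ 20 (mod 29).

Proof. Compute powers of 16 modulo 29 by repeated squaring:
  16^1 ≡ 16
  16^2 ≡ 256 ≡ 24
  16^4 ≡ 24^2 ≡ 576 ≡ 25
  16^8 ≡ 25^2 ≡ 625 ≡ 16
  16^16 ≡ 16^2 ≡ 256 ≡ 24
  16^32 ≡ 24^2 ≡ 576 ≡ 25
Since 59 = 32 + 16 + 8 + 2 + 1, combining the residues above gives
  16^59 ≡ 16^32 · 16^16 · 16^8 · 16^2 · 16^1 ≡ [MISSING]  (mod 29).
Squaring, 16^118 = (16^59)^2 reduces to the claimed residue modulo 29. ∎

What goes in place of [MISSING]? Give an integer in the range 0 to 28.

16^32 · 16^16 · 16^8 · 16^2 · 16^1 ≡ 25 · 24 · 16 · 24 · 16 = 3686400.
3686400 mod 29 = 7, so 16^59 ≡ 7 (mod 29).

7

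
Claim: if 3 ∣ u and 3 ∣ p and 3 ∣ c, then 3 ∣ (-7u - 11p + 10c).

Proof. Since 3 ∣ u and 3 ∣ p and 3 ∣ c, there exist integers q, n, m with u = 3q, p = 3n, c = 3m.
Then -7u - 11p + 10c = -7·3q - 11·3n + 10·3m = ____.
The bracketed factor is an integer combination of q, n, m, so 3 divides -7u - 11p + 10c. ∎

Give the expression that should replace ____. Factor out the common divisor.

3(10m - 11n - 7q)

Each term has a factor of 3: -7·3q - 11·3n + 10·3m = 3·(10m - 11n - 7q).
Since 10m - 11n - 7q is an integer, 3 ∣ (-7u - 11p + 10c).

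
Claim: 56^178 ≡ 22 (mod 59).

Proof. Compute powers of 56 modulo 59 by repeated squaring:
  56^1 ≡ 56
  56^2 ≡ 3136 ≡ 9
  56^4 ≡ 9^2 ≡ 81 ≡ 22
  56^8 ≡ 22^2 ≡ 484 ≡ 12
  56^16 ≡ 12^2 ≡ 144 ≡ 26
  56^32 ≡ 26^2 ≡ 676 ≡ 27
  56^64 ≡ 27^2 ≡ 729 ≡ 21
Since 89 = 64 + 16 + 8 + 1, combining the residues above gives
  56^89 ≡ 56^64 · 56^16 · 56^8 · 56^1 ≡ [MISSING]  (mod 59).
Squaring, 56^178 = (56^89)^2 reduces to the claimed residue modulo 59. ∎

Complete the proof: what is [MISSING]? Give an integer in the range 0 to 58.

50

Multiply the listed residues: 21 · 26 · 12 · 56 = 546 → 6552 → 366912.
Reducing modulo 59: 366912 = 6218·59 + 50, so 56^89 ≡ 50.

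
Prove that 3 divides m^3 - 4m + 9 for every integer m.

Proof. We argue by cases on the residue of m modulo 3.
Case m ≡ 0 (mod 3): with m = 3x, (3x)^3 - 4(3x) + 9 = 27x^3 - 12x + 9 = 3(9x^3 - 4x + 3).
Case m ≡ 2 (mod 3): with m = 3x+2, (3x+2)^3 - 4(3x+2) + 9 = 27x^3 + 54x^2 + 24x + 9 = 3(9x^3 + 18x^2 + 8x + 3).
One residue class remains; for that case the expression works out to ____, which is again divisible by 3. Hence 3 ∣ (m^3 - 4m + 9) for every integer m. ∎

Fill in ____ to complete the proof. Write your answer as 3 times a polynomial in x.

The residues treated are {0, 2}, so the missing case is m ≡ 1 (mod 3); write m = 3x+1.
Then (3x+1)^3 - 4(3x+1) + 9 = 27x^3 + 27x^2 - 3x + 6 = 3(9x^3 + 9x^2 - x + 2).

3(9x^3 + 9x^2 - x + 2)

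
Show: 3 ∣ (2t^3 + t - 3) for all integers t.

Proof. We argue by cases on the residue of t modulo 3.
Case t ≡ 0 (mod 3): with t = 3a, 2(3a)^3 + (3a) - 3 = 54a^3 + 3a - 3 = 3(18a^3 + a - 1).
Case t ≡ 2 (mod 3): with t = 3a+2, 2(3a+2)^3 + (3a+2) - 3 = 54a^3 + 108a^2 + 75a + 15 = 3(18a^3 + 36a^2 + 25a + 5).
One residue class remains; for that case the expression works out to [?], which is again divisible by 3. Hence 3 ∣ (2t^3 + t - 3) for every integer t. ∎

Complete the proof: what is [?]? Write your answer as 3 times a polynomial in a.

3(18a^3 + 18a^2 + 7a)

The residues treated are {0, 2}, so the missing case is t ≡ 1 (mod 3); write t = 3a+1.
Then 2(3a+1)^3 + (3a+1) - 3 = 54a^3 + 54a^2 + 21a = 3(18a^3 + 18a^2 + 7a).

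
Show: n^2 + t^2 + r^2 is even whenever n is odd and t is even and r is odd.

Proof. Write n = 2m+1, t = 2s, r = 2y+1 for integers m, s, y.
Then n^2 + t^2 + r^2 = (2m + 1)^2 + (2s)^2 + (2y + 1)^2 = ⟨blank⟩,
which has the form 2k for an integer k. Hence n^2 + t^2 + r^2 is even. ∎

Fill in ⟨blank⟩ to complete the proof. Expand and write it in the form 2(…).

2(2m^2 + 2m + 2s^2 + 2y^2 + 2y + 1)

Expanding: (2m + 1)^2 + (2s)^2 + (2y + 1)^2 = 4m^2 + 4m + 4s^2 + 4y^2 + 4y + 2.
Every term is even; pulling out the factor of 2 gives 2(2m^2 + 2m + 2s^2 + 2y^2 + 2y + 1).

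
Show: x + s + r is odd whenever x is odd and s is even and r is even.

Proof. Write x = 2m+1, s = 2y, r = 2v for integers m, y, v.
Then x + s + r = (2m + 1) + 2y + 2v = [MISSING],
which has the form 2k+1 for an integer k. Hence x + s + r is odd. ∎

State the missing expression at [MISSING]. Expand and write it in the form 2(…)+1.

(2m + 1) + 2y + 2v = 2m + 2v + 2y + 1
= 2(m + v + y) + 1.
Since m + v + y is an integer, the sum is of the form 2k+1 for an integer k.

2(m + v + y) + 1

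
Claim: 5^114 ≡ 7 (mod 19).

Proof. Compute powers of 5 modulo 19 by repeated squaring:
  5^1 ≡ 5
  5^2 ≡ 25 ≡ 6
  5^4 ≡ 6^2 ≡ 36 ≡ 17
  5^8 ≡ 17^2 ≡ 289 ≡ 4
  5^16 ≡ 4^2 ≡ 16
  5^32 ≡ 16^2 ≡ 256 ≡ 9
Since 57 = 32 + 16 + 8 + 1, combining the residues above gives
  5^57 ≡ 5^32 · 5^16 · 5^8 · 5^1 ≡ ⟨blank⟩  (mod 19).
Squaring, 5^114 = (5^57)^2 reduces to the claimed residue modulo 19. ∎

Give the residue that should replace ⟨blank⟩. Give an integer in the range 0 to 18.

11

Multiply the listed residues: 9 · 16 · 4 · 5 = 144 → 576 → 2880.
Reducing modulo 19: 2880 = 151·19 + 11, so 5^57 ≡ 11.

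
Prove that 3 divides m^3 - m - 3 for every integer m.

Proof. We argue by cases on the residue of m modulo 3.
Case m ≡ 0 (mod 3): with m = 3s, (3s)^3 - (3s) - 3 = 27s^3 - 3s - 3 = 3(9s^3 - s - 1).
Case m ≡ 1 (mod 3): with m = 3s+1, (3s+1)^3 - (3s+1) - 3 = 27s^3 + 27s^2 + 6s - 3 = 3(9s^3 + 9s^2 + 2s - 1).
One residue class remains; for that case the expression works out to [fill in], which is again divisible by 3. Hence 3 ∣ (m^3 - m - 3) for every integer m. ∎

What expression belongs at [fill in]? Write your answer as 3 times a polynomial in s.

3(9s^3 + 18s^2 + 11s + 1)

Only m ≡ 2 (mod 3) is unaccounted for. Put m = 3s+2:
(3s+2)^3 - (3s+2) - 3 expands to 27s^3 + 54s^2 + 33s + 3,
and factoring out 3 leaves 3(9s^3 + 18s^2 + 11s + 1).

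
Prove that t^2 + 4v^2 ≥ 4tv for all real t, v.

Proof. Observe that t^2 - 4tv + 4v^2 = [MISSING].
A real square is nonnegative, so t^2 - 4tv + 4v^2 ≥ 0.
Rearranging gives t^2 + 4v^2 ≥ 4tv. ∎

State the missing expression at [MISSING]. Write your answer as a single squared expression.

t^2 - 4tv + 4v^2 is a perfect-square trinomial: the outer terms are (t)^2 and (2v)^2, and the cross term is -2·t·2v.
So t^2 - 4tv + 4v^2 = (t - 2v)^2 ≥ 0.

(t - 2v)^2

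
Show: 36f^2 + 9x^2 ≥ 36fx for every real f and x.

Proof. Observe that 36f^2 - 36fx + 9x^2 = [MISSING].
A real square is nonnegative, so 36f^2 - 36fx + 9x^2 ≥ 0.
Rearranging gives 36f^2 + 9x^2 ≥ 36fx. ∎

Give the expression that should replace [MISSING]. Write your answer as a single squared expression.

(6f - 3x)^2

The leading and trailing coefficients are 6^2 and 3^2, and 36 = 2·6·3, so the trinomial is (6f - 3x)^2.
Hence 36f^2 - 36fx + 9x^2 ≥ 0.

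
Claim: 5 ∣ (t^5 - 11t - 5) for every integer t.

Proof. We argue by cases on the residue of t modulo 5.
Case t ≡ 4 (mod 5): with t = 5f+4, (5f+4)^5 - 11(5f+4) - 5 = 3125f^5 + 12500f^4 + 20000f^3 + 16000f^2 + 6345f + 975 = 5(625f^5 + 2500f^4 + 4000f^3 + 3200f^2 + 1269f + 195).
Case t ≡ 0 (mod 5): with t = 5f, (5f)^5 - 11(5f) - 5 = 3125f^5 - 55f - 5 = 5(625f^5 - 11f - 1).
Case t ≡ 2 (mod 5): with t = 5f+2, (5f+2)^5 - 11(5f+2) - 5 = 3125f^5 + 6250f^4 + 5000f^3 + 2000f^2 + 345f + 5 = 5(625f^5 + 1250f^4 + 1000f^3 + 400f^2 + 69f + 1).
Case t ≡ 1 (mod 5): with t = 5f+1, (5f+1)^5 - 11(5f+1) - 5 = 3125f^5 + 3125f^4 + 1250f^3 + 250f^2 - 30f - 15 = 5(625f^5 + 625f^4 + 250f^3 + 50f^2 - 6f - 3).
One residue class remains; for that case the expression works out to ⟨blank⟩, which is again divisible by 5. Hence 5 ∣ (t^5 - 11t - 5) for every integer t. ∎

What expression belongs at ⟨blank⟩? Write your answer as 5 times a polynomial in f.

The residues treated are {4, 0, 2, 1}, so the missing case is t ≡ 3 (mod 5); write t = 5f+3.
Then (5f+3)^5 - 11(5f+3) - 5 = 3125f^5 + 9375f^4 + 11250f^3 + 6750f^2 + 1970f + 205 = 5(625f^5 + 1875f^4 + 2250f^3 + 1350f^2 + 394f + 41).

5(625f^5 + 1875f^4 + 2250f^3 + 1350f^2 + 394f + 41)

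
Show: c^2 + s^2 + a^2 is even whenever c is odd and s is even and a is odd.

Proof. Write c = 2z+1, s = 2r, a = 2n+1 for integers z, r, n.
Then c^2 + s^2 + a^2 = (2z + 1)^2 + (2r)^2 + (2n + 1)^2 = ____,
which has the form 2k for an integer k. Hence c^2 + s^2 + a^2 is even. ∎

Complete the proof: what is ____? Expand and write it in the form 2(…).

2(2n^2 + 2n + 2r^2 + 2z^2 + 2z + 1)

(2z + 1)^2 + (2r)^2 + (2n + 1)^2 = 4n^2 + 4n + 4r^2 + 4z^2 + 4z + 2
= 2(2n^2 + 2n + 2r^2 + 2z^2 + 2z + 1).
Since 2n^2 + 2n + 2r^2 + 2z^2 + 2z + 1 is an integer, the sum of squares is of the form 2k for an integer k.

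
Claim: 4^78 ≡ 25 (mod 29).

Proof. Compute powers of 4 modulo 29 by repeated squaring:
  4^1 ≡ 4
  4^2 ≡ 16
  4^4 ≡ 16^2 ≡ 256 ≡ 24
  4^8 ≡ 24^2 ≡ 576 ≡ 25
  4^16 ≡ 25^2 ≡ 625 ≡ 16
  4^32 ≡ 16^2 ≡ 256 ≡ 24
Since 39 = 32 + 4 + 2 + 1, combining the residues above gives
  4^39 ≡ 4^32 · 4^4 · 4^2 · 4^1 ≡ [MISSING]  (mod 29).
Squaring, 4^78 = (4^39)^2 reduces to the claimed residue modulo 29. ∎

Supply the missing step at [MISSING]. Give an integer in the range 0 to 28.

4^32 · 4^4 · 4^2 · 4^1 ≡ 24 · 24 · 16 · 4 = 36864.
36864 mod 29 = 5, so 4^39 ≡ 5 (mod 29).

5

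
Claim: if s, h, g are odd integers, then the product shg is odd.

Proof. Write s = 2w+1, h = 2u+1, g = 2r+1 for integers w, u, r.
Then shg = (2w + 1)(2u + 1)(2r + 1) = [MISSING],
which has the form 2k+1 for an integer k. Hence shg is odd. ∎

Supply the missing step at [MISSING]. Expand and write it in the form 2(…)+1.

2(4ruw + 2ru + 2rw + r + 2uw + u + w) + 1

Expanding: (2w + 1)(2u + 1)(2r + 1) = 8ruw + 4ru + 4rw + 2r + 4uw + 2u + 2w + 1.
Every term except the constant is even, so this is 2(4ruw + 2ru + 2rw + r + 2uw + u + w) + 1,
and 4ruw + 2ru + 2rw + r + 2uw + u + w ∈ ℤ gives the required form.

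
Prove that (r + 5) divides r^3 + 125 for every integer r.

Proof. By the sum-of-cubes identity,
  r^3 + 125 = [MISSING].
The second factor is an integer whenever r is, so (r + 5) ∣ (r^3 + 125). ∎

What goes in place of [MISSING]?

(r + 5)(r^2 - 5r + 25)

a^3 + b^3 = (a + b)(a^2 - ab + b^2). With a = r, b = 5:
r^3 + 125 = (r + 5)(r^2 - 5r + 25).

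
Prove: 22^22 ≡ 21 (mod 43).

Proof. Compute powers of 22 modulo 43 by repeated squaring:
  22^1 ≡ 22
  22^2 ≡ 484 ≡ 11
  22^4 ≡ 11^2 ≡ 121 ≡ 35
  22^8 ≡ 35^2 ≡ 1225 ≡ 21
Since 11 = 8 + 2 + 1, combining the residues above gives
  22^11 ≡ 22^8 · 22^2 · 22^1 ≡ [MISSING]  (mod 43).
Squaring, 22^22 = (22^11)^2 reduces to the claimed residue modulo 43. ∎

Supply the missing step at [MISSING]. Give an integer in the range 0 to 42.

22^8 · 22^2 · 22^1 ≡ 21 · 11 · 22 = 5082.
5082 mod 43 = 8, so 22^11 ≡ 8 (mod 43).

8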